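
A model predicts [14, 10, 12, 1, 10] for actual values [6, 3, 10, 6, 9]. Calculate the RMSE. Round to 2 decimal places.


MSE = 28.6000. RMSE = sqrt(28.6000) = 5.35.

5.35


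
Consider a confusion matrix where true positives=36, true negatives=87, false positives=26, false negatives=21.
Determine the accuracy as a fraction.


Accuracy = (TP + TN) / (TP + TN + FP + FN) = (36 + 87) / 170 = 123/170.

123/170


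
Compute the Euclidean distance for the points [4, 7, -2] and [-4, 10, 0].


d = sqrt(sum of squared differences). (4--4)^2=64, (7-10)^2=9, (-2-0)^2=4. Sum = 77.

sqrt(77)


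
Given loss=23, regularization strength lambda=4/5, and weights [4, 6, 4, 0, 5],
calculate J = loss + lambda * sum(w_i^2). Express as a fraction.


L2 sq norm = sum(w^2) = 93. J = 23 + 4/5 * 93 = 487/5.

487/5


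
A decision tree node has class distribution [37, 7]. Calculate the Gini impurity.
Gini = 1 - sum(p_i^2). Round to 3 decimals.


Total = 44. Proportions: 37/44, 7/44. sum(p_i^2) = 0.7324. Gini = 1 - 0.7324 = 0.2676, which rounds to 0.268.

0.268


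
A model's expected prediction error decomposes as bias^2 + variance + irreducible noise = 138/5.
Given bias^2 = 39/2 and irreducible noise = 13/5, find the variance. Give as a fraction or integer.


Total error = bias^2 + variance + irreducible noise. So variance = 138/5 - 39/2 - 13/5 = 11/2.

11/2


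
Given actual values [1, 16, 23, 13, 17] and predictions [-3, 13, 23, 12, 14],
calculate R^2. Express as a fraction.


Mean(y) = 14. SS_res = 35. SS_tot = 264. R^2 = 1 - 35/(264) = 229/264.

229/264


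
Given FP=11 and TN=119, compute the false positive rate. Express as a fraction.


FPR = FP / (FP + TN) = 11 / 130 = 11/130.

11/130


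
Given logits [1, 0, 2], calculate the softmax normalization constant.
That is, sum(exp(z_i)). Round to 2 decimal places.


Denom = e^1=2.7183 + e^0=1.0000 + e^2=7.3891. Sum = 11.1074, which rounds to 11.11.

11.11


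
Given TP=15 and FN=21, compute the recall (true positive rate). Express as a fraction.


Recall = TP / (TP + FN) = 15 / 36 = 5/12.

5/12


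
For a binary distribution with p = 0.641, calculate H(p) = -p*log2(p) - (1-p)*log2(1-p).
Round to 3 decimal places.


H = -0.641*log2(0.641) - 0.359*log2(0.359) = 0.942.

0.942


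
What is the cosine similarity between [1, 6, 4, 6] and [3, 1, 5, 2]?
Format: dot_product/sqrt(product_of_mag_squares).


dot = 41. |a|^2 = 89, |b|^2 = 39. cos = 41/sqrt(3471).

41/sqrt(3471)


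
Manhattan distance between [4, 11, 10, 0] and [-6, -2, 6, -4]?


d = sum of absolute differences: |4--6|=10 + |11--2|=13 + |10-6|=4 + |0--4|=4 = 31.

31


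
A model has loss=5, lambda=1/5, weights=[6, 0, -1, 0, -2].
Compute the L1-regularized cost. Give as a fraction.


L1 norm = sum(|w|) = 9. J = 5 + 1/5 * 9 = 34/5.

34/5


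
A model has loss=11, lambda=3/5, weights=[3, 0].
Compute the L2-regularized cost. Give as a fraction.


L2 sq norm = sum(w^2) = 9. J = 11 + 3/5 * 9 = 82/5.

82/5


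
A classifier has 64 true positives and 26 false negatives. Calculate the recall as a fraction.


Recall = TP / (TP + FN) = 64 / 90 = 32/45.

32/45


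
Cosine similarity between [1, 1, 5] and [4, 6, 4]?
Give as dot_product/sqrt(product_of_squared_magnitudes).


dot = 30. |a|^2 = 27, |b|^2 = 68. cos = 30/sqrt(1836).

30/sqrt(1836)


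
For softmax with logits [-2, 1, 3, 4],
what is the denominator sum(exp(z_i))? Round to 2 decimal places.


Denom = e^-2=0.1353 + e^1=2.7183 + e^3=20.0855 + e^4=54.5982. Sum = 77.5373, which rounds to 77.54.

77.54


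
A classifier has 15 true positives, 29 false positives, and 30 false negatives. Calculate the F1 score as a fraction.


Precision = 15/44 = 15/44. Recall = 15/45 = 1/3. F1 = 2*P*R/(P+R) = 30/89.

30/89


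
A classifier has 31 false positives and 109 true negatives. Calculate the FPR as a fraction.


FPR = FP / (FP + TN) = 31 / 140 = 31/140.

31/140


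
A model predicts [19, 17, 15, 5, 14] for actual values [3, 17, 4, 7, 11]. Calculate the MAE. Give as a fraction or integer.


MAE = (1/5) * (|3-19|=16 + |17-17|=0 + |4-15|=11 + |7-5|=2 + |11-14|=3). Sum = 32. MAE = 32/5.

32/5


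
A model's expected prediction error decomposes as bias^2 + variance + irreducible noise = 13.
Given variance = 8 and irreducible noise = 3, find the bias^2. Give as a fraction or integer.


Total error = bias^2 + variance + irreducible noise. So bias^2 = 13 - 8 - 3 = 2.

2


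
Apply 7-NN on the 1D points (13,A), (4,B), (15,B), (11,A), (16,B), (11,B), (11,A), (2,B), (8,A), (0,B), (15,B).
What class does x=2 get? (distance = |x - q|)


Distances: |13-2|=11, |4-2|=2, |15-2|=13, |11-2|=9, |16-2|=14, |11-2|=9, |11-2|=9, |2-2|=0, |8-2|=6, |0-2|=2, |15-2|=13. 7 nearest: (2,B), (4,B), (0,B), (8,A), (11,A), (11,A), (11,B). Counts: {'B': 4, 'A': 3}. Majority class: B.

B


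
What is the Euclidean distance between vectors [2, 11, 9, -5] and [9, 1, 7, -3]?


d = sqrt(sum of squared differences). (2-9)^2=49, (11-1)^2=100, (9-7)^2=4, (-5--3)^2=4. Sum = 157.

sqrt(157)


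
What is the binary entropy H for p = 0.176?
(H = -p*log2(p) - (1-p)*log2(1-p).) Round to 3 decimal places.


H = -0.176*log2(0.176) - 0.824*log2(0.824) = 0.671.

0.671


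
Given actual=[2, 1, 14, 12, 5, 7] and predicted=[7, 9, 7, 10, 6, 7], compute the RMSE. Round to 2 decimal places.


MSE = 23.8333. RMSE = sqrt(23.8333) = 4.88.

4.88


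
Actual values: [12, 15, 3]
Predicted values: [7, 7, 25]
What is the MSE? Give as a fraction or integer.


MSE = (1/3) * ((12-7)^2=25 + (15-7)^2=64 + (3-25)^2=484). Sum = 573. MSE = 191.

191


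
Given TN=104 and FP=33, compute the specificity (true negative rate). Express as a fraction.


Specificity = TN / (TN + FP) = 104 / 137 = 104/137.

104/137


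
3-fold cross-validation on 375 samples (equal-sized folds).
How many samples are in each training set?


Each validation fold has 375/3 = 125 samples. Training set = 375 - 125 = 250.

250


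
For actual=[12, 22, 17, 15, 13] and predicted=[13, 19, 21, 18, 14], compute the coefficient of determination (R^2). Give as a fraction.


Mean(y) = 79/5. SS_res = 36. SS_tot = 314/5. R^2 = 1 - 36/(314/5) = 67/157.

67/157


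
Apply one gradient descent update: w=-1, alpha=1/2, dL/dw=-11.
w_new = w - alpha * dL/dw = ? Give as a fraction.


w_new = -1 - 1/2 * -11 = -1 - -11/2 = 9/2.

9/2


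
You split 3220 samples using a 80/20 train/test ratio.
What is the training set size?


Test set = 3220 * 20% = 644. Training set = 3220 - 644 = 2576.

2576


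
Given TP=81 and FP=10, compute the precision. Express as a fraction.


Precision = TP / (TP + FP) = 81 / 91 = 81/91.

81/91


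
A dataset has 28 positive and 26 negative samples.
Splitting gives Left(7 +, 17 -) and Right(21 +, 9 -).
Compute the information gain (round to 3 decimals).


H(parent) = 0.9990. H(left) = 0.8709, H(right) = 0.8813. Weighted = (24/54)*0.8709 + (30/54)*0.8813 = 0.8767. IG = 0.9990 - 0.8767 = 0.1223, which rounds to 0.122.

0.122


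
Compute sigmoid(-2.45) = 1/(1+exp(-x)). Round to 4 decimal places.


sigma(-2.45) = 1/(1+e^(2.45)) = 1/(1+11.588347) = 1/12.588347 = 0.0794.

0.0794


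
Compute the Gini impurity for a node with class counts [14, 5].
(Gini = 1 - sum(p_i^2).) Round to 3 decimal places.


Total = 19. Proportions: 14/19, 5/19. sum(p_i^2) = 0.6122. Gini = 1 - 0.6122 = 0.3878, which rounds to 0.388.

0.388


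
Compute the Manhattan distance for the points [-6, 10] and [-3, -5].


d = sum of absolute differences: |-6--3|=3 + |10--5|=15 = 18.

18


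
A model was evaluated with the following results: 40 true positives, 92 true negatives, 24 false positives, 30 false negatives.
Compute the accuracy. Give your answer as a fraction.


Accuracy = (TP + TN) / (TP + TN + FP + FN) = (40 + 92) / 186 = 22/31.

22/31


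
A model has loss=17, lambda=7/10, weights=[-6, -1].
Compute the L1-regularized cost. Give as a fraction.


L1 norm = sum(|w|) = 7. J = 17 + 7/10 * 7 = 219/10.

219/10


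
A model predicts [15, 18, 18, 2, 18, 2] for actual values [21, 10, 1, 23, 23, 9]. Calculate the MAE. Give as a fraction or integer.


MAE = (1/6) * (|21-15|=6 + |10-18|=8 + |1-18|=17 + |23-2|=21 + |23-18|=5 + |9-2|=7). Sum = 64. MAE = 32/3.

32/3


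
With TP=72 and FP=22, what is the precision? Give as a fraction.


Precision = TP / (TP + FP) = 72 / 94 = 36/47.

36/47


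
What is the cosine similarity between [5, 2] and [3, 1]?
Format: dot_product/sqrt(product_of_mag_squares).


dot = 17. |a|^2 = 29, |b|^2 = 10. cos = 17/sqrt(290).

17/sqrt(290)


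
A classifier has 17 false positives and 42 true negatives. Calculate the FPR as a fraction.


FPR = FP / (FP + TN) = 17 / 59 = 17/59.

17/59


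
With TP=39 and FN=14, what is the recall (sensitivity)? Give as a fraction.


Recall = TP / (TP + FN) = 39 / 53 = 39/53.

39/53


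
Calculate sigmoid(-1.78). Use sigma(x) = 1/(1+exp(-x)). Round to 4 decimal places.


sigma(-1.78) = 1/(1+e^(1.78)) = 1/(1+5.929856) = 1/6.929856 = 0.1443.

0.1443


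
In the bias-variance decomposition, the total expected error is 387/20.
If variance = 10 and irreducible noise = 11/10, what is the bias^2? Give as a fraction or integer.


Total error = bias^2 + variance + irreducible noise. So bias^2 = 387/20 - 10 - 11/10 = 33/4.

33/4


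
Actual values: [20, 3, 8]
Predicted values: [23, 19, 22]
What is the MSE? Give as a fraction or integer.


MSE = (1/3) * ((20-23)^2=9 + (3-19)^2=256 + (8-22)^2=196). Sum = 461. MSE = 461/3.

461/3


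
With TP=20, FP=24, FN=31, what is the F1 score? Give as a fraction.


Precision = 20/44 = 5/11. Recall = 20/51 = 20/51. F1 = 2*P*R/(P+R) = 8/19.

8/19


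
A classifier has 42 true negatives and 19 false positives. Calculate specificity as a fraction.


Specificity = TN / (TN + FP) = 42 / 61 = 42/61.

42/61


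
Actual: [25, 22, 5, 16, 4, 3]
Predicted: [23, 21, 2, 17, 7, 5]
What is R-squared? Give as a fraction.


Mean(y) = 25/2. SS_res = 28. SS_tot = 955/2. R^2 = 1 - 28/(955/2) = 899/955.

899/955


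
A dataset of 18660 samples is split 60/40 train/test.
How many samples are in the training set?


Test set = 18660 * 40% = 7464. Training set = 18660 - 7464 = 11196.

11196


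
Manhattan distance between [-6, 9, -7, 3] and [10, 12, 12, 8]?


d = sum of absolute differences: |-6-10|=16 + |9-12|=3 + |-7-12|=19 + |3-8|=5 = 43.

43


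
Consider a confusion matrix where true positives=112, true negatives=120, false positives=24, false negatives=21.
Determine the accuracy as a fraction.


Accuracy = (TP + TN) / (TP + TN + FP + FN) = (112 + 120) / 277 = 232/277.

232/277


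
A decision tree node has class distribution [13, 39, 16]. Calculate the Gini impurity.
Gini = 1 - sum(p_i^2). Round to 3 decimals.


Total = 68. Proportions: 13/68, 39/68, 16/68. sum(p_i^2) = 0.4208. Gini = 1 - 0.4208 = 0.5792, which rounds to 0.579.

0.579


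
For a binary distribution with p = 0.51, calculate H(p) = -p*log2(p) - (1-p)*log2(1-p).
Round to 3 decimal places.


H = -0.51*log2(0.51) - 0.49*log2(0.49) = 1.000.

1.000


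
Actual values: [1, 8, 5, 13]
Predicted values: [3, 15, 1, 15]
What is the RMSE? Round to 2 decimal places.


MSE = 18.2500. RMSE = sqrt(18.2500) = 4.27.

4.27


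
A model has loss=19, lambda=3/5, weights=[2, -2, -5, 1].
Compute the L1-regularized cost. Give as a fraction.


L1 norm = sum(|w|) = 10. J = 19 + 3/5 * 10 = 25.

25


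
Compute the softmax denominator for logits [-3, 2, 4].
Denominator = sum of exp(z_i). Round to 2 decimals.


Denom = e^-3=0.0498 + e^2=7.3891 + e^4=54.5982. Sum = 62.0371, which rounds to 62.04.

62.04


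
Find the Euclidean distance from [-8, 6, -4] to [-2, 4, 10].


d = sqrt(sum of squared differences). (-8--2)^2=36, (6-4)^2=4, (-4-10)^2=196. Sum = 236.

sqrt(236)


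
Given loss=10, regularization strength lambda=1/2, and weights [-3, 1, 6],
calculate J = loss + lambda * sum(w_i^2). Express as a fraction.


L2 sq norm = sum(w^2) = 46. J = 10 + 1/2 * 46 = 33.

33


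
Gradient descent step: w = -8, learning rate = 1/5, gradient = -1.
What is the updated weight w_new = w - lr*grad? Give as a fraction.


w_new = -8 - 1/5 * -1 = -8 - -1/5 = -39/5.

-39/5


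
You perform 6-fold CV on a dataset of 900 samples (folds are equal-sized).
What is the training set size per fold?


Each validation fold has 900/6 = 150 samples. Training set = 900 - 150 = 750.

750


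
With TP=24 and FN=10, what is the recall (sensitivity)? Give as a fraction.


Recall = TP / (TP + FN) = 24 / 34 = 12/17.

12/17


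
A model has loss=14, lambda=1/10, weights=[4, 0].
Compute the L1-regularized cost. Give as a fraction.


L1 norm = sum(|w|) = 4. J = 14 + 1/10 * 4 = 72/5.

72/5


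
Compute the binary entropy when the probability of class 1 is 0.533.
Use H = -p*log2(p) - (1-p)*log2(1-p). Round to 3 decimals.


H = -0.533*log2(0.533) - 0.467*log2(0.467) = 0.997.

0.997


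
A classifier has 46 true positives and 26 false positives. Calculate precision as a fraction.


Precision = TP / (TP + FP) = 46 / 72 = 23/36.

23/36


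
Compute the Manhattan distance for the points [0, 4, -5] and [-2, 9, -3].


d = sum of absolute differences: |0--2|=2 + |4-9|=5 + |-5--3|=2 = 9.

9


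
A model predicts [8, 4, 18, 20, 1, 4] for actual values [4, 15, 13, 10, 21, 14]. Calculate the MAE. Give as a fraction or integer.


MAE = (1/6) * (|4-8|=4 + |15-4|=11 + |13-18|=5 + |10-20|=10 + |21-1|=20 + |14-4|=10). Sum = 60. MAE = 10.

10


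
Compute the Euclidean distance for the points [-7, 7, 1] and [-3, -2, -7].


d = sqrt(sum of squared differences). (-7--3)^2=16, (7--2)^2=81, (1--7)^2=64. Sum = 161.

sqrt(161)


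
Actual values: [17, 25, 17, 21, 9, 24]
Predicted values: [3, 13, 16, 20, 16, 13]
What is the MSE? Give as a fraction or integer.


MSE = (1/6) * ((17-3)^2=196 + (25-13)^2=144 + (17-16)^2=1 + (21-20)^2=1 + (9-16)^2=49 + (24-13)^2=121). Sum = 512. MSE = 256/3.

256/3


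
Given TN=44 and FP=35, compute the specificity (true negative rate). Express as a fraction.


Specificity = TN / (TN + FP) = 44 / 79 = 44/79.

44/79


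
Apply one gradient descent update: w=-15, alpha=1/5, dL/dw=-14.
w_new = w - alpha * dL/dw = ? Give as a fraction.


w_new = -15 - 1/5 * -14 = -15 - -14/5 = -61/5.

-61/5


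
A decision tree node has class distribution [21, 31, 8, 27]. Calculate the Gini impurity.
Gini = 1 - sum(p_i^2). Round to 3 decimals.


Total = 87. Proportions: 21/87, 31/87, 8/87, 27/87. sum(p_i^2) = 0.2900. Gini = 1 - 0.2900 = 0.7100, which rounds to 0.710.

0.710


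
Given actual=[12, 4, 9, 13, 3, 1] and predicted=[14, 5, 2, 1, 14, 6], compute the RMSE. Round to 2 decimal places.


MSE = 57.3333. RMSE = sqrt(57.3333) = 7.57.

7.57


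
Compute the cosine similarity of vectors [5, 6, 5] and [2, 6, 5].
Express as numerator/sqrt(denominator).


dot = 71. |a|^2 = 86, |b|^2 = 65. cos = 71/sqrt(5590).

71/sqrt(5590)


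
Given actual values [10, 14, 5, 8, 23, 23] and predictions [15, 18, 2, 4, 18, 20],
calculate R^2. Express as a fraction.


Mean(y) = 83/6. SS_res = 100. SS_tot = 1769/6. R^2 = 1 - 100/(1769/6) = 1169/1769.

1169/1769


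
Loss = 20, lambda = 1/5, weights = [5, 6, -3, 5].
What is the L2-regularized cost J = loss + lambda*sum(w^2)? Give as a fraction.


L2 sq norm = sum(w^2) = 95. J = 20 + 1/5 * 95 = 39.

39


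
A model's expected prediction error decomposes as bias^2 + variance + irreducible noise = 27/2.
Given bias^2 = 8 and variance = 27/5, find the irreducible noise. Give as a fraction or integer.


Total error = bias^2 + variance + irreducible noise. So irreducible noise = 27/2 - 8 - 27/5 = 1/10.

1/10


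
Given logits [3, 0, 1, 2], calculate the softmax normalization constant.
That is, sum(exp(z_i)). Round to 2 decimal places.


Denom = e^3=20.0855 + e^0=1.0000 + e^1=2.7183 + e^2=7.3891. Sum = 31.1929, which rounds to 31.19.

31.19


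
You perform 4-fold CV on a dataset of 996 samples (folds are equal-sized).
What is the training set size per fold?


Each validation fold has 996/4 = 249 samples. Training set = 996 - 249 = 747.

747


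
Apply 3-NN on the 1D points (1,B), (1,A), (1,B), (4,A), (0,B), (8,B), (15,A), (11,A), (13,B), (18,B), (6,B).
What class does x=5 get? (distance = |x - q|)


Distances: |1-5|=4, |1-5|=4, |1-5|=4, |4-5|=1, |0-5|=5, |8-5|=3, |15-5|=10, |11-5|=6, |13-5|=8, |18-5|=13, |6-5|=1. 3 nearest: (4,A), (6,B), (8,B). Counts: {'A': 1, 'B': 2}. Majority class: B.

B


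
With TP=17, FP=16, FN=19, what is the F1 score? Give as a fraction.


Precision = 17/33 = 17/33. Recall = 17/36 = 17/36. F1 = 2*P*R/(P+R) = 34/69.

34/69


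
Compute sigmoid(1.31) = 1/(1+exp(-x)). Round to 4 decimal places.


sigma(1.31) = 1/(1+e^(-1.31)) = 1/(1+0.269820) = 1/1.269820 = 0.7875.

0.7875


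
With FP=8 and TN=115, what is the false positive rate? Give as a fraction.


FPR = FP / (FP + TN) = 8 / 123 = 8/123.

8/123


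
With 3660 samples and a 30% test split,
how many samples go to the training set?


Test set = 3660 * 30% = 1098. Training set = 3660 - 1098 = 2562.

2562


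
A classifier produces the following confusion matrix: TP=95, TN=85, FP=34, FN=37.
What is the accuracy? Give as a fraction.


Accuracy = (TP + TN) / (TP + TN + FP + FN) = (95 + 85) / 251 = 180/251.

180/251


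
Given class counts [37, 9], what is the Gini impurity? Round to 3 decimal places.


Total = 46. Proportions: 37/46, 9/46. sum(p_i^2) = 0.6853. Gini = 1 - 0.6853 = 0.3147, which rounds to 0.315.

0.315


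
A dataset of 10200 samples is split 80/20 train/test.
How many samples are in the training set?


Test set = 10200 * 20% = 2040. Training set = 10200 - 2040 = 8160.

8160


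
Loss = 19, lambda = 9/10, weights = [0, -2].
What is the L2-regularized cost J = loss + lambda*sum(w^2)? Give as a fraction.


L2 sq norm = sum(w^2) = 4. J = 19 + 9/10 * 4 = 113/5.

113/5


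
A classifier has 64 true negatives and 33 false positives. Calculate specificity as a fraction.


Specificity = TN / (TN + FP) = 64 / 97 = 64/97.

64/97


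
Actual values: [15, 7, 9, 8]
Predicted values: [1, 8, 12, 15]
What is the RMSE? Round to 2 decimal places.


MSE = 63.7500. RMSE = sqrt(63.7500) = 7.98.

7.98


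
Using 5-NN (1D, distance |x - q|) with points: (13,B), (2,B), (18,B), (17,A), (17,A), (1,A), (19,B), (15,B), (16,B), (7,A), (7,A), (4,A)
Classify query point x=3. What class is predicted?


Distances: |13-3|=10, |2-3|=1, |18-3|=15, |17-3|=14, |17-3|=14, |1-3|=2, |19-3|=16, |15-3|=12, |16-3|=13, |7-3|=4, |7-3|=4, |4-3|=1. 5 nearest: (4,A), (2,B), (1,A), (7,A), (7,A). Counts: {'A': 4, 'B': 1}. Majority class: A.

A


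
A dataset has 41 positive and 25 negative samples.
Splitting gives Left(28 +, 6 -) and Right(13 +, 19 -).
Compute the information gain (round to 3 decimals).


H(parent) = 0.9572. H(left) = 0.6723, H(right) = 0.9745. Weighted = (34/66)*0.6723 + (32/66)*0.9745 = 0.8188. IG = 0.9572 - 0.8188 = 0.1384, which rounds to 0.138.

0.138


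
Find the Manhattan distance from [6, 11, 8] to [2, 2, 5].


d = sum of absolute differences: |6-2|=4 + |11-2|=9 + |8-5|=3 = 16.

16


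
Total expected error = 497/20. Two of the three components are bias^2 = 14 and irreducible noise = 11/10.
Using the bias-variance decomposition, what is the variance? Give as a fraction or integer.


Total error = bias^2 + variance + irreducible noise. So variance = 497/20 - 14 - 11/10 = 39/4.

39/4


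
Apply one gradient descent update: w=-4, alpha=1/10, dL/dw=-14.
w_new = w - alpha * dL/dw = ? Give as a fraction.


w_new = -4 - 1/10 * -14 = -4 - -7/5 = -13/5.

-13/5


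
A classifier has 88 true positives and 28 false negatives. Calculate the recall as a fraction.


Recall = TP / (TP + FN) = 88 / 116 = 22/29.

22/29


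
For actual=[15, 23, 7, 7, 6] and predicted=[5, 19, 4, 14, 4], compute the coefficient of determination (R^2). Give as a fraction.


Mean(y) = 58/5. SS_res = 178. SS_tot = 1076/5. R^2 = 1 - 178/(1076/5) = 93/538.

93/538


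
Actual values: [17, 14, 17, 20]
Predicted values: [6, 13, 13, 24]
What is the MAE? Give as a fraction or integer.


MAE = (1/4) * (|17-6|=11 + |14-13|=1 + |17-13|=4 + |20-24|=4). Sum = 20. MAE = 5.

5


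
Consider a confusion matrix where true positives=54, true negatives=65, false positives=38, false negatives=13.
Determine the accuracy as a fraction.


Accuracy = (TP + TN) / (TP + TN + FP + FN) = (54 + 65) / 170 = 7/10.

7/10


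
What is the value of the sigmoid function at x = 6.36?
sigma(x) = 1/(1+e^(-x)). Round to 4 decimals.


sigma(6.36) = 1/(1+e^(-6.36)) = 1/(1+0.001729) = 1/1.001729 = 0.9983.

0.9983


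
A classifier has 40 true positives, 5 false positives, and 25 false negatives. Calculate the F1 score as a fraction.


Precision = 40/45 = 8/9. Recall = 40/65 = 8/13. F1 = 2*P*R/(P+R) = 8/11.

8/11


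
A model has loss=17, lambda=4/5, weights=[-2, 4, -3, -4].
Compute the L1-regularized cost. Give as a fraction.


L1 norm = sum(|w|) = 13. J = 17 + 4/5 * 13 = 137/5.

137/5


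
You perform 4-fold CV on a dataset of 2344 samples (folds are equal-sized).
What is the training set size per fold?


Each validation fold has 2344/4 = 586 samples. Training set = 2344 - 586 = 1758.

1758


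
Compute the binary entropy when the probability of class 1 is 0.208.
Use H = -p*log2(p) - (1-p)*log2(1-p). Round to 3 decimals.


H = -0.208*log2(0.208) - 0.792*log2(0.792) = 0.738.

0.738


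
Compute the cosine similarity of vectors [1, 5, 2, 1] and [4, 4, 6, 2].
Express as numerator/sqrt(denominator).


dot = 38. |a|^2 = 31, |b|^2 = 72. cos = 38/sqrt(2232).

38/sqrt(2232)


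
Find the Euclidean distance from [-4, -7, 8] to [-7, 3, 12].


d = sqrt(sum of squared differences). (-4--7)^2=9, (-7-3)^2=100, (8-12)^2=16. Sum = 125.

sqrt(125)


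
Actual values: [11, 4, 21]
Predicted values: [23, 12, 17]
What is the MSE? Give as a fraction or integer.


MSE = (1/3) * ((11-23)^2=144 + (4-12)^2=64 + (21-17)^2=16). Sum = 224. MSE = 224/3.

224/3


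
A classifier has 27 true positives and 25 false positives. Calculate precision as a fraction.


Precision = TP / (TP + FP) = 27 / 52 = 27/52.

27/52


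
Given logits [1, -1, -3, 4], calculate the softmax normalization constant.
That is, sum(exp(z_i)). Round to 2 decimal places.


Denom = e^1=2.7183 + e^-1=0.3679 + e^-3=0.0498 + e^4=54.5982. Sum = 57.7342, which rounds to 57.73.

57.73


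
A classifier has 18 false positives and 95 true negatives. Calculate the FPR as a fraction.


FPR = FP / (FP + TN) = 18 / 113 = 18/113.

18/113


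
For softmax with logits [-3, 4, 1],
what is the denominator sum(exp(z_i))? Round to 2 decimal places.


Denom = e^-3=0.0498 + e^4=54.5982 + e^1=2.7183. Sum = 57.3663, which rounds to 57.37.

57.37


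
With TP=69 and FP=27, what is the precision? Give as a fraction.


Precision = TP / (TP + FP) = 69 / 96 = 23/32.

23/32


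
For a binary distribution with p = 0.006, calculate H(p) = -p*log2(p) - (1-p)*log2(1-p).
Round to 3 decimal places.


H = -0.006*log2(0.006) - 0.994*log2(0.994) = 0.053.

0.053


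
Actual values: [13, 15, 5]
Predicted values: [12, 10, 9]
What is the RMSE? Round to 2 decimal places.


MSE = 14.0000. RMSE = sqrt(14.0000) = 3.74.

3.74


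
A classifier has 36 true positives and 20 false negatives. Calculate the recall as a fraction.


Recall = TP / (TP + FN) = 36 / 56 = 9/14.

9/14


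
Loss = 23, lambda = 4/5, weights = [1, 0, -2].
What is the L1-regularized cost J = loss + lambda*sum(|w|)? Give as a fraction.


L1 norm = sum(|w|) = 3. J = 23 + 4/5 * 3 = 127/5.

127/5


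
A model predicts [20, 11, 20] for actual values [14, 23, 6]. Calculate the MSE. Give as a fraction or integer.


MSE = (1/3) * ((14-20)^2=36 + (23-11)^2=144 + (6-20)^2=196). Sum = 376. MSE = 376/3.

376/3


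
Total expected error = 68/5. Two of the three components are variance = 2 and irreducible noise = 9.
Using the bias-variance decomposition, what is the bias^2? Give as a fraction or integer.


Total error = bias^2 + variance + irreducible noise. So bias^2 = 68/5 - 2 - 9 = 13/5.

13/5


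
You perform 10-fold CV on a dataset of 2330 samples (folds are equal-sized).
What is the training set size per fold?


Each validation fold has 2330/10 = 233 samples. Training set = 2330 - 233 = 2097.

2097


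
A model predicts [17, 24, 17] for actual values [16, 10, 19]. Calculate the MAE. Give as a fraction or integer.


MAE = (1/3) * (|16-17|=1 + |10-24|=14 + |19-17|=2). Sum = 17. MAE = 17/3.

17/3


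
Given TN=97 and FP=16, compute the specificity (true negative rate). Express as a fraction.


Specificity = TN / (TN + FP) = 97 / 113 = 97/113.

97/113


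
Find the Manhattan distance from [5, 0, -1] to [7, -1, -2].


d = sum of absolute differences: |5-7|=2 + |0--1|=1 + |-1--2|=1 = 4.

4


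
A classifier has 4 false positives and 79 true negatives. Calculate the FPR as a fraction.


FPR = FP / (FP + TN) = 4 / 83 = 4/83.

4/83


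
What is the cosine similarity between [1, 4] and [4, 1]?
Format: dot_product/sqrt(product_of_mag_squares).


dot = 8. |a|^2 = 17, |b|^2 = 17. cos = 8/sqrt(289).

8/sqrt(289)


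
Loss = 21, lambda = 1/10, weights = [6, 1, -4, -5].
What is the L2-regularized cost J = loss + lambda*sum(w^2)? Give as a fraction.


L2 sq norm = sum(w^2) = 78. J = 21 + 1/10 * 78 = 144/5.

144/5


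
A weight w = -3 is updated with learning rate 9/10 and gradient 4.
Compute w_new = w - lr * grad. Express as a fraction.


w_new = -3 - 9/10 * 4 = -3 - 18/5 = -33/5.

-33/5


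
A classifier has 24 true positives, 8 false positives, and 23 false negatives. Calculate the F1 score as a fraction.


Precision = 24/32 = 3/4. Recall = 24/47 = 24/47. F1 = 2*P*R/(P+R) = 48/79.

48/79


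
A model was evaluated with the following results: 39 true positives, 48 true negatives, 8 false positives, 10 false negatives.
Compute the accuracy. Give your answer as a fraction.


Accuracy = (TP + TN) / (TP + TN + FP + FN) = (39 + 48) / 105 = 29/35.

29/35


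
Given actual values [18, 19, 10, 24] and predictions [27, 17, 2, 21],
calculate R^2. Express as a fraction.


Mean(y) = 71/4. SS_res = 158. SS_tot = 403/4. R^2 = 1 - 158/(403/4) = -229/403.

-229/403


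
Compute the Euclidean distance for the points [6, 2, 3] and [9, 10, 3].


d = sqrt(sum of squared differences). (6-9)^2=9, (2-10)^2=64, (3-3)^2=0. Sum = 73.

sqrt(73)


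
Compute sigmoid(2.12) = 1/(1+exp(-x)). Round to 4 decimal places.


sigma(2.12) = 1/(1+e^(-2.12)) = 1/(1+0.120032) = 1/1.120032 = 0.8928.

0.8928


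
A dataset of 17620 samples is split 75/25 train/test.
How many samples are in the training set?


Test set = 17620 * 25% = 4405. Training set = 17620 - 4405 = 13215.

13215


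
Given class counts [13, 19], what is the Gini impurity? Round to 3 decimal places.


Total = 32. Proportions: 13/32, 19/32. sum(p_i^2) = 0.5176. Gini = 1 - 0.5176 = 0.4824, which rounds to 0.482.

0.482


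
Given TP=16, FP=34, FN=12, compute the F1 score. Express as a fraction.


Precision = 16/50 = 8/25. Recall = 16/28 = 4/7. F1 = 2*P*R/(P+R) = 16/39.

16/39


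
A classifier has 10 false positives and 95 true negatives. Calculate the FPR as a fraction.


FPR = FP / (FP + TN) = 10 / 105 = 2/21.

2/21


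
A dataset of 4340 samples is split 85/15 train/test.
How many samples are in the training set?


Test set = 4340 * 15% = 651. Training set = 4340 - 651 = 3689.

3689


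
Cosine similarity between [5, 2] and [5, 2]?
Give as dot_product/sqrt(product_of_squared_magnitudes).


dot = 29. |a|^2 = 29, |b|^2 = 29. cos = 29/sqrt(841).

29/sqrt(841)


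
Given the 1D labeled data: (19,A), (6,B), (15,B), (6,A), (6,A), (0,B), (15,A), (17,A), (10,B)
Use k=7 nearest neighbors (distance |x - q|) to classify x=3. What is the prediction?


Distances: |19-3|=16, |6-3|=3, |15-3|=12, |6-3|=3, |6-3|=3, |0-3|=3, |15-3|=12, |17-3|=14, |10-3|=7. 7 nearest: (6,A), (6,A), (6,B), (0,B), (10,B), (15,A), (15,B). Counts: {'A': 3, 'B': 4}. Majority class: B.

B


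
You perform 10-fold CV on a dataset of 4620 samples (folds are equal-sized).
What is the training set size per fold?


Each validation fold has 4620/10 = 462 samples. Training set = 4620 - 462 = 4158.

4158


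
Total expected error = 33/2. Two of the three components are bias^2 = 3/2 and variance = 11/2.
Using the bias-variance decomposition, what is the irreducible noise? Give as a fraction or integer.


Total error = bias^2 + variance + irreducible noise. So irreducible noise = 33/2 - 3/2 - 11/2 = 19/2.

19/2


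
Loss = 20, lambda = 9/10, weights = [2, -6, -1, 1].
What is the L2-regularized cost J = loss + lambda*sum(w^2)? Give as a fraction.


L2 sq norm = sum(w^2) = 42. J = 20 + 9/10 * 42 = 289/5.

289/5


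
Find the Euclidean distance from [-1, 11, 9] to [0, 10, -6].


d = sqrt(sum of squared differences). (-1-0)^2=1, (11-10)^2=1, (9--6)^2=225. Sum = 227.

sqrt(227)


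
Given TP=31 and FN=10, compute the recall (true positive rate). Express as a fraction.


Recall = TP / (TP + FN) = 31 / 41 = 31/41.

31/41


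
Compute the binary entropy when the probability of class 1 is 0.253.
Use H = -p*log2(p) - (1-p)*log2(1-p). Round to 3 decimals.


H = -0.253*log2(0.253) - 0.747*log2(0.747) = 0.816.

0.816


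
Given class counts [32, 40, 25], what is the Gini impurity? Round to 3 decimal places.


Total = 97. Proportions: 32/97, 40/97, 25/97. sum(p_i^2) = 0.3453. Gini = 1 - 0.3453 = 0.6547, which rounds to 0.655.

0.655


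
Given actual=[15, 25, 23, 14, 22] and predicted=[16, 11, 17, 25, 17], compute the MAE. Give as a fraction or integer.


MAE = (1/5) * (|15-16|=1 + |25-11|=14 + |23-17|=6 + |14-25|=11 + |22-17|=5). Sum = 37. MAE = 37/5.

37/5


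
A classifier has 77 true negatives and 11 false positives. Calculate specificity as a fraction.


Specificity = TN / (TN + FP) = 77 / 88 = 7/8.

7/8


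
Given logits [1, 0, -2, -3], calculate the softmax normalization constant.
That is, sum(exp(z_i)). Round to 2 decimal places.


Denom = e^1=2.7183 + e^0=1.0000 + e^-2=0.1353 + e^-3=0.0498. Sum = 3.9034, which rounds to 3.90.

3.90


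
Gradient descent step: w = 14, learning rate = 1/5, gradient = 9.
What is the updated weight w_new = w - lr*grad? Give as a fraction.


w_new = 14 - 1/5 * 9 = 14 - 9/5 = 61/5.

61/5


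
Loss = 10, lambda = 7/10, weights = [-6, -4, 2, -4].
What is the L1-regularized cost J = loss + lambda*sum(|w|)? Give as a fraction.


L1 norm = sum(|w|) = 16. J = 10 + 7/10 * 16 = 106/5.

106/5


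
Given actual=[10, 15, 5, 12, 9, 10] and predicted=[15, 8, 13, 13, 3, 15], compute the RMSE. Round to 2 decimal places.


MSE = 33.3333. RMSE = sqrt(33.3333) = 5.77.

5.77


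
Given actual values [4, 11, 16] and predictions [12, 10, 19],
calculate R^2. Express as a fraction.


Mean(y) = 31/3. SS_res = 74. SS_tot = 218/3. R^2 = 1 - 74/(218/3) = -2/109.

-2/109


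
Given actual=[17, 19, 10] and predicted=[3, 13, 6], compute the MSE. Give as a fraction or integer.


MSE = (1/3) * ((17-3)^2=196 + (19-13)^2=36 + (10-6)^2=16). Sum = 248. MSE = 248/3.

248/3


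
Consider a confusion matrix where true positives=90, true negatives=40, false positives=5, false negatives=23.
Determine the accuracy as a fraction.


Accuracy = (TP + TN) / (TP + TN + FP + FN) = (90 + 40) / 158 = 65/79.

65/79


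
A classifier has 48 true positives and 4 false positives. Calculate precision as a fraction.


Precision = TP / (TP + FP) = 48 / 52 = 12/13.

12/13


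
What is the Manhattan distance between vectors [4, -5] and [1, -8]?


d = sum of absolute differences: |4-1|=3 + |-5--8|=3 = 6.

6


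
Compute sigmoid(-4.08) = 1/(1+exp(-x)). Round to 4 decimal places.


sigma(-4.08) = 1/(1+e^(4.08)) = 1/(1+59.145470) = 1/60.145470 = 0.0166.

0.0166


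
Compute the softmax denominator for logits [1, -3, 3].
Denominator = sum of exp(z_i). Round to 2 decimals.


Denom = e^1=2.7183 + e^-3=0.0498 + e^3=20.0855. Sum = 22.8536, which rounds to 22.85.

22.85


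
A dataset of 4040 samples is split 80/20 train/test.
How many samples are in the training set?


Test set = 4040 * 20% = 808. Training set = 4040 - 808 = 3232.

3232


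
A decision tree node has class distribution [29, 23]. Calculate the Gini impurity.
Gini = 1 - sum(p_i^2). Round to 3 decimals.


Total = 52. Proportions: 29/52, 23/52. sum(p_i^2) = 0.5067. Gini = 1 - 0.5067 = 0.4933, which rounds to 0.493.

0.493


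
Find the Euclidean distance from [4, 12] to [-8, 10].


d = sqrt(sum of squared differences). (4--8)^2=144, (12-10)^2=4. Sum = 148.

sqrt(148)


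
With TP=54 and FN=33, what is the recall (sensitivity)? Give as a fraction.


Recall = TP / (TP + FN) = 54 / 87 = 18/29.

18/29


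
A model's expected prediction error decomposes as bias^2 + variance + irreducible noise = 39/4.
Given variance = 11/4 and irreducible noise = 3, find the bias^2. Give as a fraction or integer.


Total error = bias^2 + variance + irreducible noise. So bias^2 = 39/4 - 11/4 - 3 = 4.

4


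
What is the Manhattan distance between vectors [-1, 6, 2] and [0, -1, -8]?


d = sum of absolute differences: |-1-0|=1 + |6--1|=7 + |2--8|=10 = 18.

18


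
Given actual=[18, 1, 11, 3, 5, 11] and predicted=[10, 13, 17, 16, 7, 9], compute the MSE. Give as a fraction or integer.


MSE = (1/6) * ((18-10)^2=64 + (1-13)^2=144 + (11-17)^2=36 + (3-16)^2=169 + (5-7)^2=4 + (11-9)^2=4). Sum = 421. MSE = 421/6.

421/6


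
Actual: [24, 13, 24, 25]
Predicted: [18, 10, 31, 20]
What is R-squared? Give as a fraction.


Mean(y) = 43/2. SS_res = 119. SS_tot = 97. R^2 = 1 - 119/(97) = -22/97.

-22/97


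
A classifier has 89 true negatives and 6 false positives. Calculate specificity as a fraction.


Specificity = TN / (TN + FP) = 89 / 95 = 89/95.

89/95


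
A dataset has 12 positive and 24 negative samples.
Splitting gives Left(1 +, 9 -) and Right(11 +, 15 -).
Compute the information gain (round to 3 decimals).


H(parent) = 0.9183. H(left) = 0.4690, H(right) = 0.9829. Weighted = (10/36)*0.4690 + (26/36)*0.9829 = 0.8402. IG = 0.9183 - 0.8402 = 0.0781, which rounds to 0.078.

0.078


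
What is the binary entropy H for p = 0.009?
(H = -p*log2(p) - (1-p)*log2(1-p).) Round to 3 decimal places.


H = -0.009*log2(0.009) - 0.991*log2(0.991) = 0.074.

0.074


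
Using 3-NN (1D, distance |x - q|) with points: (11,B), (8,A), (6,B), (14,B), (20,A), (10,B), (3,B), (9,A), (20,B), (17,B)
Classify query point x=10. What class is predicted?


Distances: |11-10|=1, |8-10|=2, |6-10|=4, |14-10|=4, |20-10|=10, |10-10|=0, |3-10|=7, |9-10|=1, |20-10|=10, |17-10|=7. 3 nearest: (10,B), (9,A), (11,B). Counts: {'B': 2, 'A': 1}. Majority class: B.

B


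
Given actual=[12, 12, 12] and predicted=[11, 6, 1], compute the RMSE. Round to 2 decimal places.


MSE = 52.6667. RMSE = sqrt(52.6667) = 7.26.

7.26


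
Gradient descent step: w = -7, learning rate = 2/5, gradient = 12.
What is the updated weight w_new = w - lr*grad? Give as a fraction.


w_new = -7 - 2/5 * 12 = -7 - 24/5 = -59/5.

-59/5


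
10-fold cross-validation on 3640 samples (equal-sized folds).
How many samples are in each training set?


Each validation fold has 3640/10 = 364 samples. Training set = 3640 - 364 = 3276.

3276


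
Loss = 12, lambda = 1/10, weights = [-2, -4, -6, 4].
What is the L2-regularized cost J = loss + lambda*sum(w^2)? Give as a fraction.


L2 sq norm = sum(w^2) = 72. J = 12 + 1/10 * 72 = 96/5.

96/5


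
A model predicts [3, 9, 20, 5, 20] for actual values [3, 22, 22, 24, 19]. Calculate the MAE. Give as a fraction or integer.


MAE = (1/5) * (|3-3|=0 + |22-9|=13 + |22-20|=2 + |24-5|=19 + |19-20|=1). Sum = 35. MAE = 7.

7


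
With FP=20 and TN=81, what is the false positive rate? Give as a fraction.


FPR = FP / (FP + TN) = 20 / 101 = 20/101.

20/101


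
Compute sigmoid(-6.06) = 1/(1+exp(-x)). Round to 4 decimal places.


sigma(-6.06) = 1/(1+e^(6.06)) = 1/(1+428.375437) = 1/429.375437 = 0.0023.

0.0023


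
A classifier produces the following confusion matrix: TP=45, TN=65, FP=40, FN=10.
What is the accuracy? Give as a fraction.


Accuracy = (TP + TN) / (TP + TN + FP + FN) = (45 + 65) / 160 = 11/16.

11/16


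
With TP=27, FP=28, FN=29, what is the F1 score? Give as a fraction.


Precision = 27/55 = 27/55. Recall = 27/56 = 27/56. F1 = 2*P*R/(P+R) = 18/37.

18/37


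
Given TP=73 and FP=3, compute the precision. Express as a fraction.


Precision = TP / (TP + FP) = 73 / 76 = 73/76.

73/76


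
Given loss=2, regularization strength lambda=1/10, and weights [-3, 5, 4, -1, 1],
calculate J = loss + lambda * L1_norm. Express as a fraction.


L1 norm = sum(|w|) = 14. J = 2 + 1/10 * 14 = 17/5.

17/5


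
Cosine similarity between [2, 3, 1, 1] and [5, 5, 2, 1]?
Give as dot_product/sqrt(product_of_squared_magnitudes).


dot = 28. |a|^2 = 15, |b|^2 = 55. cos = 28/sqrt(825).

28/sqrt(825)


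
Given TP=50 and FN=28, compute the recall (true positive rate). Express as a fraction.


Recall = TP / (TP + FN) = 50 / 78 = 25/39.

25/39


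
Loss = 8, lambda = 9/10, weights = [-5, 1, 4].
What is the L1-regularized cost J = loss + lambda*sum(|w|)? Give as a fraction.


L1 norm = sum(|w|) = 10. J = 8 + 9/10 * 10 = 17.

17


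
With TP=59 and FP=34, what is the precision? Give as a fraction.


Precision = TP / (TP + FP) = 59 / 93 = 59/93.

59/93


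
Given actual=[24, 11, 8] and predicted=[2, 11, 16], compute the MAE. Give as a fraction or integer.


MAE = (1/3) * (|24-2|=22 + |11-11|=0 + |8-16|=8). Sum = 30. MAE = 10.

10


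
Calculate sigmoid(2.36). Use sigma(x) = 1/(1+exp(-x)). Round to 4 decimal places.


sigma(2.36) = 1/(1+e^(-2.36)) = 1/(1+0.094420) = 1/1.094420 = 0.9137.

0.9137


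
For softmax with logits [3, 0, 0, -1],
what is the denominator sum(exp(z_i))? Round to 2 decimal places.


Denom = e^3=20.0855 + e^0=1.0000 + e^0=1.0000 + e^-1=0.3679. Sum = 22.4534, which rounds to 22.45.

22.45


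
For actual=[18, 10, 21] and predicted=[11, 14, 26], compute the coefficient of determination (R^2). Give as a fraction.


Mean(y) = 49/3. SS_res = 90. SS_tot = 194/3. R^2 = 1 - 90/(194/3) = -38/97.

-38/97


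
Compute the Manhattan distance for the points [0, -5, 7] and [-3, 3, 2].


d = sum of absolute differences: |0--3|=3 + |-5-3|=8 + |7-2|=5 = 16.

16


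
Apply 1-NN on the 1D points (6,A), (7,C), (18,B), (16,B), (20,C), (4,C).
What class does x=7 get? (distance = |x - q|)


Distances: |6-7|=1, |7-7|=0, |18-7|=11, |16-7|=9, |20-7|=13, |4-7|=3. 1 nearest: (7,C). Counts: {'C': 1}. Majority class: C.

C


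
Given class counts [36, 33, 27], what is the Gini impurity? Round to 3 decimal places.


Total = 96. Proportions: 36/96, 33/96, 27/96. sum(p_i^2) = 0.3379. Gini = 1 - 0.3379 = 0.6621, which rounds to 0.662.

0.662


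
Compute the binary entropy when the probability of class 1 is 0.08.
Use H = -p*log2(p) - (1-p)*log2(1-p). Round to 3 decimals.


H = -0.08*log2(0.08) - 0.92*log2(0.92) = 0.402.

0.402


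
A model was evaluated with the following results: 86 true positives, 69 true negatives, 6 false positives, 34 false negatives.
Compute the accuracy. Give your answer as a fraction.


Accuracy = (TP + TN) / (TP + TN + FP + FN) = (86 + 69) / 195 = 31/39.

31/39
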